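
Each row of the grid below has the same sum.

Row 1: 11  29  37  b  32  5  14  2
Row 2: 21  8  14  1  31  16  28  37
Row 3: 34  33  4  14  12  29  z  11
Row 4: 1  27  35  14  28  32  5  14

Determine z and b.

z = 19, b = 26

The complete rows each total 156.
Row 3 is missing 156 − 137 = 19 (since 34 + 33 + 4 + 14 + 12 + 29 + 11 = 137).
Row 1 is missing 156 − 130 = 26 (since 11 + 29 + 37 + 32 + 5 + 14 + 2 = 130).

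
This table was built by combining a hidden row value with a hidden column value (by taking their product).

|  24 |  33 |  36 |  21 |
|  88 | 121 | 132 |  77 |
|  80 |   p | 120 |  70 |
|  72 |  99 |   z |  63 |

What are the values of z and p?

z = 108, p = 110

Each row is a constant multiple of every other row — this is a multiplication table with the headers hidden.
Row 4 is 72/24 = 3/1 times row 1, so its entry in column 3 is 36 × 3/1 = 108.
Row 3 is 80/24 = 10/3 times row 1, so its entry in column 2 is 33 × 10/3 = 110.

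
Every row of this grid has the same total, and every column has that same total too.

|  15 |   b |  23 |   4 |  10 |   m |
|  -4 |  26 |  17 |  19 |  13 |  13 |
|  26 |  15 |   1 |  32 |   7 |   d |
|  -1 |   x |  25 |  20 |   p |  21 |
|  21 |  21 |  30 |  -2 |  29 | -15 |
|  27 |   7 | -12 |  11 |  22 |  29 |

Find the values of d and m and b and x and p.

Rows 2 and 5 both sum to 84, so that's the common total.
Column 5: 10 + 13 + 7 + 29 + 22 = 81, so its missing entry is 84 − 81 = 3.
Row 4: -1 + 25 + 20 + 3 + 21 = 68, so its missing entry is 84 − 68 = 16.
Column 2: 26 + 15 + 16 + 21 + 7 = 85, so its missing entry is 84 − 85 = -1.
Row 1: 15 − 1 + 23 + 4 + 10 = 51, so its missing entry is 84 − 51 = 33.
Row 3: 26 + 15 + 1 + 32 + 7 = 81, so its missing entry is 84 − 81 = 3.

d = 3, m = 33, b = -1, x = 16, p = 3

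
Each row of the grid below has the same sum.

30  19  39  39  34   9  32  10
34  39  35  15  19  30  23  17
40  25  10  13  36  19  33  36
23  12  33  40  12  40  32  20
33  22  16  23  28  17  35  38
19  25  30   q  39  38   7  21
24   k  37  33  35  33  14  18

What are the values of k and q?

k = 18, q = 33

Row 2 sums to 212 and so does row 5; that's the common total.
In row 7 the known cells total 194, leaving 212 − 194 = 18.
In row 6 the known cells total 179, leaving 212 − 179 = 33.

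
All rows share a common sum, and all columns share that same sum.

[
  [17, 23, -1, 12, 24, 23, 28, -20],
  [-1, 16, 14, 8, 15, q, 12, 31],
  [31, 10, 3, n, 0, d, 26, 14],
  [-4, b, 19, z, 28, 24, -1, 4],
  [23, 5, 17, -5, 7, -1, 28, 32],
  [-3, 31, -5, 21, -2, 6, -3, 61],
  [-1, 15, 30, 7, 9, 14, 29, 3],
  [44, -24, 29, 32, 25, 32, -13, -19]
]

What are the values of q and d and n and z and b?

Rows 1 and 5 both sum to 106, so that's the common total.
Row 2: -1 + 16 + 14 + 8 + 15 + 12 + 31 = 95, so its missing entry is 106 − 95 = 11.
Column 2: 23 + 16 + 10 + 5 + 31 + 15 − 24 = 76, so its missing entry is 106 − 76 = 30.
Row 4: -4 + 30 + 19 + 28 + 24 − 1 + 4 = 100, so its missing entry is 106 − 100 = 6.
Column 4: 12 + 8 + 6 − 5 + 21 + 7 + 32 = 81, so its missing entry is 106 − 81 = 25.
Row 3: 31 + 10 + 3 + 25 + 0 + 26 + 14 = 109, so its missing entry is 106 − 109 = -3.

q = 11, d = -3, n = 25, z = 6, b = 30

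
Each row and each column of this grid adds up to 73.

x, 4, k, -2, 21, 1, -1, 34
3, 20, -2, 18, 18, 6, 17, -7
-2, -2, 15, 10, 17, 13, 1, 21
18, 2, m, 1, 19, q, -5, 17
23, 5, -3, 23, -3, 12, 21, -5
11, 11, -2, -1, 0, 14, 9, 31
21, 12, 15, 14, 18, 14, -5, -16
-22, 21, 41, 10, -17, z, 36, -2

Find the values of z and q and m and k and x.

Column 1 has 3 − 2 + 18 + 23 + 11 + 21 − 22 = 52; the blank must be 73 − 52 = 21.
Row 1 has 21 + 4 − 2 + 21 + 1 − 1 + 34 = 78; the blank must be 73 − 78 = -5.
Column 3 has -5 − 2 + 15 − 3 − 2 + 15 + 41 = 59; the blank must be 73 − 59 = 14.
Row 8 has -22 + 21 + 41 + 10 − 17 + 36 − 2 = 67; the blank must be 73 − 67 = 6.
Row 4 has 18 + 2 + 14 + 1 + 19 − 5 + 17 = 66; the blank must be 73 − 66 = 7.

z = 6, q = 7, m = 14, k = -5, x = 21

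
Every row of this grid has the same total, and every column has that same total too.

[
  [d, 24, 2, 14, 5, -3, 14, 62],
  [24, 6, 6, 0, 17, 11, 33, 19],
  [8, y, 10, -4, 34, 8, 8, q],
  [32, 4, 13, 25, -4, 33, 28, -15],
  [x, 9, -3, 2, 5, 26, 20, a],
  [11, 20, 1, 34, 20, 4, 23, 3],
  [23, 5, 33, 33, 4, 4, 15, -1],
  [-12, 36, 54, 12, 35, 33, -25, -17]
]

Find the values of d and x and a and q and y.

Rows 2 and 4 both sum to 116, so that's the common total.
The known cells in column 2 total 104, leaving 116 − 104 = 12 for the blank.
The known cells in row 3 total 76, leaving 116 − 76 = 40 for the blank.
The known cells in row 1 total 118, leaving 116 − 118 = -2 for the blank.
The known cells in column 1 total 84, leaving 116 − 84 = 32 for the blank.
The known cells in row 5 total 91, leaving 116 − 91 = 25 for the blank.

d = -2, x = 32, a = 25, q = 40, y = 12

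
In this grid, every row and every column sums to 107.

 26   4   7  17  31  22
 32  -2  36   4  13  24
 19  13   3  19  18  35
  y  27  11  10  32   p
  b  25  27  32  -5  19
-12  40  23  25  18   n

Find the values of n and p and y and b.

n = 13, p = -6, y = 33, b = 9

Row 5: 25 + 27 + 32 − 5 + 19 = 98, so its missing entry is 107 − 98 = 9.
Row 6: -12 + 40 + 23 + 25 + 18 = 94, so its missing entry is 107 − 94 = 13.
Column 6: 22 + 24 + 35 + 19 + 13 = 113, so its missing entry is 107 − 113 = -6.
Row 4: 27 + 11 + 10 + 32 − 6 = 74, so its missing entry is 107 − 74 = 33.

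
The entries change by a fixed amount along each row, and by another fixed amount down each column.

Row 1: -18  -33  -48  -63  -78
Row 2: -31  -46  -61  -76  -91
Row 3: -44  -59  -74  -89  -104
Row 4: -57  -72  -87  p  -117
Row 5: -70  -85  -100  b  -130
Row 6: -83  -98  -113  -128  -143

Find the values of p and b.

Along each row the entries change by -15 per step; down each column they change by -13.
Row 4: from -57 at column 1, stepping by -15 to column 4 gives -102.
Row 5: from -70 at column 1, stepping by -15 to column 4 gives -115.

p = -102, b = -115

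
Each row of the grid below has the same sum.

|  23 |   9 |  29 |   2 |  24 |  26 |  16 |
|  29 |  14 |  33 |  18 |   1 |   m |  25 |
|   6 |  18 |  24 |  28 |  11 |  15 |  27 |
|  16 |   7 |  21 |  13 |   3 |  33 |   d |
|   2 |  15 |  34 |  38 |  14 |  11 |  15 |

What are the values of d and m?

The complete rows each total 129.
Row 4 is missing 129 − 93 = 36 (since 16 + 7 + 21 + 13 + 3 + 33 = 93).
Row 2 is missing 129 − 120 = 9 (since 29 + 14 + 33 + 18 + 1 + 25 = 120).

d = 36, m = 9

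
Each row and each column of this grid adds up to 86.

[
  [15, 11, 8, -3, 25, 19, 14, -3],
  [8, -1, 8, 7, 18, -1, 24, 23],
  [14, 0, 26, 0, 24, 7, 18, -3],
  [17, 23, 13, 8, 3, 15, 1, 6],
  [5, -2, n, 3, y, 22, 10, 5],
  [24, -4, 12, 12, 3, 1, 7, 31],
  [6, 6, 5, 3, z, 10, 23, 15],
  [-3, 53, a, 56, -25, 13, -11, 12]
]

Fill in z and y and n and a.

The known cells in row 8 total 95, leaving 86 − 95 = -9 for the blank.
The known cells in row 7 total 68, leaving 86 − 68 = 18 for the blank.
The known cells in column 5 total 66, leaving 86 − 66 = 20 for the blank.
The known cells in row 5 total 63, leaving 86 − 63 = 23 for the blank.

z = 18, y = 20, n = 23, a = -9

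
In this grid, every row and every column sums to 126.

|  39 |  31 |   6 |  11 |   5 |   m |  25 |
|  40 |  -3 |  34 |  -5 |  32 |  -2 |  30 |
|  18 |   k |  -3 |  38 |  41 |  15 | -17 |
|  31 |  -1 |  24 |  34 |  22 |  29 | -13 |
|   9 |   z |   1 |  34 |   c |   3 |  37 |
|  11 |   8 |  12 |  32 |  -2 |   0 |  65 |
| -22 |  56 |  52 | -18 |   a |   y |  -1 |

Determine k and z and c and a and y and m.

k = 34, z = 1, c = 41, a = -13, y = 72, m = 9

Row 3 has 18 − 3 + 38 + 41 + 15 − 17 = 92; the blank must be 126 − 92 = 34.
Row 1 has 39 + 31 + 6 + 11 + 5 + 25 = 117; the blank must be 126 − 117 = 9.
Column 6 has 9 − 2 + 15 + 29 + 3 + 0 = 54; the blank must be 126 − 54 = 72.
Row 7 has -22 + 56 + 52 − 18 + 72 − 1 = 139; the blank must be 126 − 139 = -13.
Column 5 has 5 + 32 + 41 + 22 − 2 − 13 = 85; the blank must be 126 − 85 = 41.
Row 5 has 9 + 1 + 34 + 41 + 3 + 37 = 125; the blank must be 126 − 125 = 1.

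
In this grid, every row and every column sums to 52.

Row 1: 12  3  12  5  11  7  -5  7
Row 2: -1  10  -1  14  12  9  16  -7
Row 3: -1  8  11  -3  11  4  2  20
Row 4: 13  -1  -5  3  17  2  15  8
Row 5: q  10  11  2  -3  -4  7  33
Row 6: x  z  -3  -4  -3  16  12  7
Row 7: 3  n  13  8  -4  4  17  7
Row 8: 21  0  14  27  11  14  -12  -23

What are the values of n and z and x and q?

Row 7: 3 + 13 + 8 − 4 + 4 + 17 + 7 = 48, so its missing entry is 52 − 48 = 4.
Row 5: 10 + 11 + 2 − 3 − 4 + 7 + 33 = 56, so its missing entry is 52 − 56 = -4.
Column 1: 12 − 1 − 1 + 13 − 4 + 3 + 21 = 43, so its missing entry is 52 − 43 = 9.
Row 6: 9 − 3 − 4 − 3 + 16 + 12 + 7 = 34, so its missing entry is 52 − 34 = 18.

n = 4, z = 18, x = 9, q = -4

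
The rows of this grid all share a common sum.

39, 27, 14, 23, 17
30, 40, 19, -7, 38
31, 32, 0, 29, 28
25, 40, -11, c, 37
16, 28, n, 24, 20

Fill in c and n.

c = 29, n = 32

Rows 2 and 3 both add up to 120, so every row sums to 120.
Row 4: 25 + 40 − 11 + 37 = 91, so the missing entry is 120 − 91 = 29.
Row 5: 16 + 28 + 24 + 20 = 88, so the missing entry is 120 − 88 = 32.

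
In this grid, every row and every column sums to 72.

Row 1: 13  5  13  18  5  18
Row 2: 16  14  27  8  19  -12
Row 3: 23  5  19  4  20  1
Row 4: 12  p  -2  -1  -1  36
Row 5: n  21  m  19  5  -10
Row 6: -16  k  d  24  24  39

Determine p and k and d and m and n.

p = 28, k = -1, d = 2, m = 13, n = 24

The known cells in column 1 total 48, leaving 72 − 48 = 24 for the blank.
The known cells in row 4 total 44, leaving 72 − 44 = 28 for the blank.
The known cells in column 2 total 73, leaving 72 − 73 = -1 for the blank.
The known cells in row 5 total 59, leaving 72 − 59 = 13 for the blank.
The known cells in row 6 total 70, leaving 72 − 70 = 2 for the blank.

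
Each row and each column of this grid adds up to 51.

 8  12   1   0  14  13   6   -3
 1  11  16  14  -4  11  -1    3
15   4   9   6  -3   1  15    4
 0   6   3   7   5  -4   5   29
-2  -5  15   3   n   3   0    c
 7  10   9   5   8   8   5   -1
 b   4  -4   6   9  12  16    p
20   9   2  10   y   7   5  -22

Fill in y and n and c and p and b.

y = 20, n = 2, c = 35, p = 6, b = 2

Row 8 has 20 + 9 + 2 + 10 + 7 + 5 − 22 = 31; the blank must be 51 − 31 = 20.
Column 5 has 14 − 4 − 3 + 5 + 8 + 9 + 20 = 49; the blank must be 51 − 49 = 2.
Column 1 has 8 + 1 + 15 + 0 − 2 + 7 + 20 = 49; the blank must be 51 − 49 = 2.
Row 7 has 2 + 4 − 4 + 6 + 9 + 12 + 16 = 45; the blank must be 51 − 45 = 6.
Row 5 has -2 − 5 + 15 + 3 + 2 + 3 + 0 = 16; the blank must be 51 − 16 = 35.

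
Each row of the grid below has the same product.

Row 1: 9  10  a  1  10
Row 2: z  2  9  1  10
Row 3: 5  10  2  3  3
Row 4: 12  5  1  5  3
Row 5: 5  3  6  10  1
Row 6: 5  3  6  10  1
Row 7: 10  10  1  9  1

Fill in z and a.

z = 5, a = 1

Rows 6 and 7 each multiply to 900, so every row has product 900.
Row 2: 2×9×1×10 = 180, so the missing entry is 900 ÷ 180 = 5.
Row 1: 9×10×1×10 = 900, so the missing entry is 900 ÷ 900 = 1.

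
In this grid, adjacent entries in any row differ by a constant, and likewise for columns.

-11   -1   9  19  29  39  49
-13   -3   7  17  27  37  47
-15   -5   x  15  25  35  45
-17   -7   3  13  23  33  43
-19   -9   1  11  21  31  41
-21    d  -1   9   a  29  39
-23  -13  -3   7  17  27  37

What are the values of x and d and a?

Along each row the entries change by 10 per step; down each column they change by -2.
Row 3: from -15 at column 1, stepping by 10 to column 3 gives 5.
Row 6: from -21 at column 1, stepping by 10 to column 2 gives -11.
Row 6: from -21 at column 1, stepping by 10 to column 5 gives 19.

x = 5, d = -11, a = 19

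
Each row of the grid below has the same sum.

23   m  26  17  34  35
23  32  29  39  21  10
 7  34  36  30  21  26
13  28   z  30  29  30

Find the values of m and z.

m = 19, z = 24

Row 2 sums to 154 and so does row 3; that's the common total.
In row 1 the known cells total 135, leaving 154 − 135 = 19.
In row 4 the known cells total 130, leaving 154 − 130 = 24.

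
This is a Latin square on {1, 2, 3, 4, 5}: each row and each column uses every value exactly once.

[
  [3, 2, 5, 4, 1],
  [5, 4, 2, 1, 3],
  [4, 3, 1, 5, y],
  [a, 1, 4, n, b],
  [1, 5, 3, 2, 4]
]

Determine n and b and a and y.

At (row 3, col 5): row 3 already has {1, 3, 4, 5}, so the value is 2.
Cell (4,4): column 4 already has {1, 2, 4, 5} → 3.
Cell (4,5): column 5 already has {1, 2, 3, 4} → 5.
At (row 4, col 1): row 4 already has {1, 3, 4, 5}, so the value is 2.

n = 3, b = 5, a = 2, y = 2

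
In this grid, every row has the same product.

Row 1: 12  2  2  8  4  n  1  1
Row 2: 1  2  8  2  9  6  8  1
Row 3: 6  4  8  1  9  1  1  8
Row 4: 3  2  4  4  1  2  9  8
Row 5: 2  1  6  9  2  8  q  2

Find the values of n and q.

Rows 2 and 4 each multiply to 13824, so every row has product 13824.
Row 1: 12×2×2×8×4×1×1 = 1536, so the missing entry is 13824 ÷ 1536 = 9.
Row 5: 2×1×6×9×2×8×2 = 3456, so the missing entry is 13824 ÷ 3456 = 4.

n = 9, q = 4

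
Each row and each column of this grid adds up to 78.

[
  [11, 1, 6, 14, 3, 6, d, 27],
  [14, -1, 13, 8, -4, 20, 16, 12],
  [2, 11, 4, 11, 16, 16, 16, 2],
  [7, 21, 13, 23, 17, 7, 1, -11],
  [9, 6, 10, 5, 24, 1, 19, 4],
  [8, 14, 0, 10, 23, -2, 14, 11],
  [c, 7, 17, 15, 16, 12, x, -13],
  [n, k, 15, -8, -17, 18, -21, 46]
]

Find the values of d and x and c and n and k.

d = 10, x = 23, c = 1, n = 26, k = 19

The known cells in column 2 total 59, leaving 78 − 59 = 19 for the blank.
The known cells in row 8 total 52, leaving 78 − 52 = 26 for the blank.
The known cells in row 1 total 68, leaving 78 − 68 = 10 for the blank.
The known cells in column 1 total 77, leaving 78 − 77 = 1 for the blank.
The known cells in row 7 total 55, leaving 78 − 55 = 23 for the blank.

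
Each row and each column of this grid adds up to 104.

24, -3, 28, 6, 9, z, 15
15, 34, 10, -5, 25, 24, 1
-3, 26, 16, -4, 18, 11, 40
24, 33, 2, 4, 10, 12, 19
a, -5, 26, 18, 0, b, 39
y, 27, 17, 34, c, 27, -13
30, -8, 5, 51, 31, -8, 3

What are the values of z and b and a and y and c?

Column 5 has 9 + 25 + 18 + 10 + 0 + 31 = 93; the blank must be 104 − 93 = 11.
Row 6 has 27 + 17 + 34 + 11 + 27 − 13 = 103; the blank must be 104 − 103 = 1.
Column 1 has 24 + 15 − 3 + 24 + 1 + 30 = 91; the blank must be 104 − 91 = 13.
Row 5 has 13 − 5 + 26 + 18 + 0 + 39 = 91; the blank must be 104 − 91 = 13.
Row 1 has 24 − 3 + 28 + 6 + 9 + 15 = 79; the blank must be 104 − 79 = 25.

z = 25, b = 13, a = 13, y = 1, c = 11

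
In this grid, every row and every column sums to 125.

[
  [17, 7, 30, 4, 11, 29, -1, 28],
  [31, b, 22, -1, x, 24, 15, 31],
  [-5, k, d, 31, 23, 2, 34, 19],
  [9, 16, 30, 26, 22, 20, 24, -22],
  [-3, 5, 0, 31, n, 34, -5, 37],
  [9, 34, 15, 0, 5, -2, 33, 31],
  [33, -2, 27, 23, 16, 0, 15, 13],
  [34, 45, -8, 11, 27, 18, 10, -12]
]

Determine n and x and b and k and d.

Row 5 has -3 + 5 + 0 + 31 + 34 − 5 + 37 = 99; the blank must be 125 − 99 = 26.
Column 5 has 11 + 23 + 22 + 26 + 5 + 16 + 27 = 130; the blank must be 125 − 130 = -5.
Row 2 has 31 + 22 − 1 − 5 + 24 + 15 + 31 = 117; the blank must be 125 − 117 = 8.
Column 2 has 7 + 8 + 16 + 5 + 34 − 2 + 45 = 113; the blank must be 125 − 113 = 12.
Row 3 has -5 + 12 + 31 + 23 + 2 + 34 + 19 = 116; the blank must be 125 − 116 = 9.

n = 26, x = -5, b = 8, k = 12, d = 9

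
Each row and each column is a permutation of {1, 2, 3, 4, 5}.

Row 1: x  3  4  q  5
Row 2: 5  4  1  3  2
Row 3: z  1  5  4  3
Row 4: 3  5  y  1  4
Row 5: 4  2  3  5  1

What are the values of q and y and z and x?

Cell (4,3): row 4 already has {1, 3, 4, 5} → 2.
At (row 1, col 4): column 4 already has {1, 3, 4, 5}, so the value is 2.
Cell (3,1): row 3 already has {1, 3, 4, 5} → 2.
Cell (1,1): row 1 already has {2, 3, 4, 5} → 1.

q = 2, y = 2, z = 2, x = 1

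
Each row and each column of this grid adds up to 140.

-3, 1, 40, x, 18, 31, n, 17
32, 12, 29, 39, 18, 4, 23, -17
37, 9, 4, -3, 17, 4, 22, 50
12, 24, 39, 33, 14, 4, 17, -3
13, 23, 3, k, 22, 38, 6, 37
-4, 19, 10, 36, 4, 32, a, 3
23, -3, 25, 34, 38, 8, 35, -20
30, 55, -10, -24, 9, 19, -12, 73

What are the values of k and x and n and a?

k = -2, x = 27, n = 9, a = 40

The known cells in row 6 total 100, leaving 140 − 100 = 40 for the blank.
The known cells in column 7 total 131, leaving 140 − 131 = 9 for the blank.
The known cells in row 1 total 113, leaving 140 − 113 = 27 for the blank.
The known cells in row 5 total 142, leaving 140 − 142 = -2 for the blank.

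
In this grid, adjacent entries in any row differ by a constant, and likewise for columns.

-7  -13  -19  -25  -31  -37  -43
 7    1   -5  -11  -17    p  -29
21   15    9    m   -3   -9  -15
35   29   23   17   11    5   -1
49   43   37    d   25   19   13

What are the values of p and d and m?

p = -23, d = 31, m = 3

Along each row the entries change by -6 per step; down each column they change by 14.
Row 2: from 7 at column 1, stepping by -6 to column 6 gives -23.
Row 5: from 49 at column 1, stepping by -6 to column 4 gives 31.
Row 3: from 21 at column 1, stepping by -6 to column 4 gives 3.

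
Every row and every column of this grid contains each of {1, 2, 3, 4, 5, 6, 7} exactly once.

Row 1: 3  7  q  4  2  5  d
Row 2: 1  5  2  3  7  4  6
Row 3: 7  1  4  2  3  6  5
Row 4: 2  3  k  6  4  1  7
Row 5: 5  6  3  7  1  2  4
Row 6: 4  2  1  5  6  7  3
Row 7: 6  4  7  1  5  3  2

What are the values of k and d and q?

Cell (4,3): row 4 already has {1, 2, 3, 4, 6, 7} → 5.
For row 1, column 3: column 3 already has {1, 2, 3, 4, 5, 7}; that leaves 6.
At (row 1, col 7): row 1 already has {2, 3, 4, 5, 6, 7}, so the value is 1.

k = 5, d = 1, q = 6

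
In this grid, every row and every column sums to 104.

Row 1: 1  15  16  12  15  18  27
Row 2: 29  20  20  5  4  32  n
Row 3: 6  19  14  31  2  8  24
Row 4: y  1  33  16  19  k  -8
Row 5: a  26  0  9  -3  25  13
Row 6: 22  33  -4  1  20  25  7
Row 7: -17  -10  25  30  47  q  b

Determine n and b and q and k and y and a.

Row 5 has 26 + 0 + 9 − 3 + 25 + 13 = 70; the blank must be 104 − 70 = 34.
Column 1 has 1 + 29 + 6 + 34 + 22 − 17 = 75; the blank must be 104 − 75 = 29.
Row 2 has 29 + 20 + 20 + 5 + 4 + 32 = 110; the blank must be 104 − 110 = -6.
Column 7 has 27 − 6 + 24 − 8 + 13 + 7 = 57; the blank must be 104 − 57 = 47.
Row 7 has -17 − 10 + 25 + 30 + 47 + 47 = 122; the blank must be 104 − 122 = -18.
Row 4 has 29 + 1 + 33 + 16 + 19 − 8 = 90; the blank must be 104 − 90 = 14.

n = -6, b = 47, q = -18, k = 14, y = 29, a = 34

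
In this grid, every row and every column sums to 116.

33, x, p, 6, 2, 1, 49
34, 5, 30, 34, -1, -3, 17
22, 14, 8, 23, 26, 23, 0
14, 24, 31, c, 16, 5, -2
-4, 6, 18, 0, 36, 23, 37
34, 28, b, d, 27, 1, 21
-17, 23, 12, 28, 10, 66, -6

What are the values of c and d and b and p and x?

Column 2 has 5 + 14 + 24 + 6 + 28 + 23 = 100; the blank must be 116 − 100 = 16.
Row 1 has 33 + 16 + 6 + 2 + 1 + 49 = 107; the blank must be 116 − 107 = 9.
Row 4 has 14 + 24 + 31 + 16 + 5 − 2 = 88; the blank must be 116 − 88 = 28.
Column 4 has 6 + 34 + 23 + 28 + 0 + 28 = 119; the blank must be 116 − 119 = -3.
Row 6 has 34 + 28 − 3 + 27 + 1 + 21 = 108; the blank must be 116 − 108 = 8.

c = 28, d = -3, b = 8, p = 9, x = 16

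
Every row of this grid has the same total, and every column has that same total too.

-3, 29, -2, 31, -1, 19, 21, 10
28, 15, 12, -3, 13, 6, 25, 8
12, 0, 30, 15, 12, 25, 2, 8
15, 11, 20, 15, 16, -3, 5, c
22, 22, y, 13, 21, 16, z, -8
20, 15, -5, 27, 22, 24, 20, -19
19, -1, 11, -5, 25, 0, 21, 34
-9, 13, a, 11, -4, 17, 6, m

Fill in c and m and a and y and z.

Rows 1 and 2 both sum to 104, so that's the common total.
Row 4: 15 + 11 + 20 + 15 + 16 − 3 + 5 = 79, so its missing entry is 104 − 79 = 25.
Column 8: 10 + 8 + 8 + 25 − 8 − 19 + 34 = 58, so its missing entry is 104 − 58 = 46.
Column 7: 21 + 25 + 2 + 5 + 20 + 21 + 6 = 100, so its missing entry is 104 − 100 = 4.
Row 5: 22 + 22 + 13 + 21 + 16 + 4 − 8 = 90, so its missing entry is 104 − 90 = 14.
Row 8: -9 + 13 + 11 − 4 + 17 + 6 + 46 = 80, so its missing entry is 104 − 80 = 24.

c = 25, m = 46, a = 24, y = 14, z = 4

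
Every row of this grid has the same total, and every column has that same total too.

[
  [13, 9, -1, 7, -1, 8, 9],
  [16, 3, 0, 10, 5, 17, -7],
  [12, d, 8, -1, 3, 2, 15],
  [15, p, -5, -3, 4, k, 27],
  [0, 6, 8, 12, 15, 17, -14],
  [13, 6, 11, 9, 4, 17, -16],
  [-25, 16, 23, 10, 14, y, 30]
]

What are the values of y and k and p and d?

y = -24, k = 7, p = -1, d = 5

Rows 1 and 2 both sum to 44, so that's the common total.
Row 3 has 12 + 8 − 1 + 3 + 2 + 15 = 39; the blank must be 44 − 39 = 5.
Column 2 has 9 + 3 + 5 + 6 + 6 + 16 = 45; the blank must be 44 − 45 = -1.
Row 4 has 15 − 1 − 5 − 3 + 4 + 27 = 37; the blank must be 44 − 37 = 7.
Row 7 has -25 + 16 + 23 + 10 + 14 + 30 = 68; the blank must be 44 − 68 = -24.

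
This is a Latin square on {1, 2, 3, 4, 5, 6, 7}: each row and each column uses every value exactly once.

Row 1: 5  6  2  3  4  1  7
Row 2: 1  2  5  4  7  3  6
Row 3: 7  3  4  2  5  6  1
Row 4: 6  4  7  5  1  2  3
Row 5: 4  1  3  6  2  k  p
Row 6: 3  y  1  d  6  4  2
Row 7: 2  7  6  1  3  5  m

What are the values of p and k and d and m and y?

For row 7, column 7: row 7 already has {1, 2, 3, 5, 6, 7}; that leaves 4.
At (row 5, col 7): column 7 already has {1, 2, 3, 4, 6, 7}, so the value is 5.
Cell (6,2): column 2 already has {1, 2, 3, 4, 6, 7} → 5.
For row 5, column 6: row 5 already has {1, 2, 3, 4, 5, 6}; that leaves 7.
Cell (6,4): row 6 already has {1, 2, 3, 4, 5, 6} → 7.

p = 5, k = 7, d = 7, m = 4, y = 5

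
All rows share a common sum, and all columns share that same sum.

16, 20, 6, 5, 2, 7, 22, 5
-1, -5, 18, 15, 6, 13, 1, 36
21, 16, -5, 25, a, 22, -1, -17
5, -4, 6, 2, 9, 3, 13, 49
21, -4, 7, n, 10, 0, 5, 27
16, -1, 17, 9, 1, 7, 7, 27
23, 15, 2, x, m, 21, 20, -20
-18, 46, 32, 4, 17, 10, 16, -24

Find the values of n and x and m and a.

n = 17, x = 6, m = 16, a = 22

Rows 1 and 2 both sum to 83, so that's the common total.
Row 3 has 21 + 16 − 5 + 25 + 22 − 1 − 17 = 61; the blank must be 83 − 61 = 22.
Column 5 has 2 + 6 + 22 + 9 + 10 + 1 + 17 = 67; the blank must be 83 − 67 = 16.
Row 7 has 23 + 15 + 2 + 16 + 21 + 20 − 20 = 77; the blank must be 83 − 77 = 6.
Row 5 has 21 − 4 + 7 + 10 + 0 + 5 + 27 = 66; the blank must be 83 − 66 = 17.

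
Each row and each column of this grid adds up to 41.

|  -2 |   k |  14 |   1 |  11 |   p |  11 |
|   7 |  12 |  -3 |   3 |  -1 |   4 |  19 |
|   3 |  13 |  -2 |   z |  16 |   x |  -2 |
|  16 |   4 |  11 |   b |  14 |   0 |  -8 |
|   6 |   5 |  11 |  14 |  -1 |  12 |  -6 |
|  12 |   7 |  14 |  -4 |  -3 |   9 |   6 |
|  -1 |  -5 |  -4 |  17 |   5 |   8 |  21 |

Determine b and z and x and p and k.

b = 4, z = 6, x = 7, p = 1, k = 5

The known cells in column 2 total 36, leaving 41 − 36 = 5 for the blank.
The known cells in row 4 total 37, leaving 41 − 37 = 4 for the blank.
The known cells in column 4 total 35, leaving 41 − 35 = 6 for the blank.
The known cells in row 1 total 40, leaving 41 − 40 = 1 for the blank.
The known cells in row 3 total 34, leaving 41 − 34 = 7 for the blank.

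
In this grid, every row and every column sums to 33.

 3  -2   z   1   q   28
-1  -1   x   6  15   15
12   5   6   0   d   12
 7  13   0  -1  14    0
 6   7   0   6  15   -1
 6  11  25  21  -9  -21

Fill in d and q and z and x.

d = -2, q = 0, z = 3, x = -1

The known cells in row 3 total 35, leaving 33 − 35 = -2 for the blank.
The known cells in row 2 total 34, leaving 33 − 34 = -1 for the blank.
The known cells in column 5 total 33, leaving 33 − 33 = 0 for the blank.
The known cells in row 1 total 30, leaving 33 − 30 = 3 for the blank.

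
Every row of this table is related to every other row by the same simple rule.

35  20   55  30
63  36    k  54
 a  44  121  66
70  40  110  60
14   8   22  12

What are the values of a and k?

Each row is a constant multiple of every other row — this is a multiplication table with the headers hidden.
Row 3 is 44/20 = 11/5 times row 1, so its entry in column 1 is 35 × 11/5 = 77.
Row 2 is 36/20 = 9/5 times row 1, so its entry in column 3 is 55 × 9/5 = 99.

a = 77, k = 99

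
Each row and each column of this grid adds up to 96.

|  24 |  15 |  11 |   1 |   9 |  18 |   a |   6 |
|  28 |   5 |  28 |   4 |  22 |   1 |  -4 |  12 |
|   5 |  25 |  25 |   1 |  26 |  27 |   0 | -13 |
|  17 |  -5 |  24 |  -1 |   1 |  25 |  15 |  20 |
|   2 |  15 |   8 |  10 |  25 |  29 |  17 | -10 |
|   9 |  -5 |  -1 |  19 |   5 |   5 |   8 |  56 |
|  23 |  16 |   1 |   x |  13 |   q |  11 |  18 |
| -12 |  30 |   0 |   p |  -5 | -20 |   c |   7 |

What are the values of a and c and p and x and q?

Column 6 has 18 + 1 + 27 + 25 + 29 + 5 − 20 = 85; the blank must be 96 − 85 = 11.
Row 1 has 24 + 15 + 11 + 1 + 9 + 18 + 6 = 84; the blank must be 96 − 84 = 12.
Column 7 has 12 − 4 + 0 + 15 + 17 + 8 + 11 = 59; the blank must be 96 − 59 = 37.
Row 8 has -12 + 30 + 0 − 5 − 20 + 37 + 7 = 37; the blank must be 96 − 37 = 59.
Row 7 has 23 + 16 + 1 + 13 + 11 + 11 + 18 = 93; the blank must be 96 − 93 = 3.

a = 12, c = 37, p = 59, x = 3, q = 11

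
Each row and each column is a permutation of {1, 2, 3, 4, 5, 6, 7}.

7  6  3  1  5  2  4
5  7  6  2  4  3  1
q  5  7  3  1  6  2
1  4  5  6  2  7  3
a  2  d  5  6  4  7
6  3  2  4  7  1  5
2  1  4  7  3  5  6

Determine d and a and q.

For row 3, column 1: row 3 already has {1, 2, 3, 5, 6, 7}; that leaves 4.
For row 5, column 1: column 1 already has {1, 2, 4, 5, 6, 7}; that leaves 3.
For row 5, column 3: row 5 already has {2, 3, 4, 5, 6, 7}; that leaves 1.

d = 1, a = 3, q = 4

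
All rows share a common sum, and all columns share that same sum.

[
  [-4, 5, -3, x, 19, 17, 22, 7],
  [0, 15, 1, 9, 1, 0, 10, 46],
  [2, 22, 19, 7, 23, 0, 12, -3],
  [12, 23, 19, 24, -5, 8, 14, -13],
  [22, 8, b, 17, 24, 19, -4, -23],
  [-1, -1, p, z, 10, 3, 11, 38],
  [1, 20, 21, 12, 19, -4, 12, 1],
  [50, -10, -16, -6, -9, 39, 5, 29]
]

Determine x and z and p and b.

x = 19, z = 0, p = 22, b = 19

Rows 2 and 3 both sum to 82, so that's the common total.
Row 1 has -4 + 5 − 3 + 19 + 17 + 22 + 7 = 63; the blank must be 82 − 63 = 19.
Column 4 has 19 + 9 + 7 + 24 + 17 + 12 − 6 = 82; the blank must be 82 − 82 = 0.
Row 5 has 22 + 8 + 17 + 24 + 19 − 4 − 23 = 63; the blank must be 82 − 63 = 19.
Row 6 has -1 − 1 + 0 + 10 + 3 + 11 + 38 = 60; the blank must be 82 − 60 = 22.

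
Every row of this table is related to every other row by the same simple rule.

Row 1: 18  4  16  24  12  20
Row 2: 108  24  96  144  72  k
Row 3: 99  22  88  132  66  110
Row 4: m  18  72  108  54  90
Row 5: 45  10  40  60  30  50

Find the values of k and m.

k = 120, m = 81

Each row is a constant multiple of every other row — this is a multiplication table with the headers hidden.
Row 2 is 144/24 = 6/1 times row 1, so its entry in column 6 is 20 × 6/1 = 120.
Row 4 is 108/24 = 9/2 times row 1, so its entry in column 1 is 18 × 9/2 = 81.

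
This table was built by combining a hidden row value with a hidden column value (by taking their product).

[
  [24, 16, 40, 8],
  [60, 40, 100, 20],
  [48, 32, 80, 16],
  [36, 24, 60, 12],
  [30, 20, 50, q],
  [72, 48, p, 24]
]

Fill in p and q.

p = 120, q = 10

Each row is a constant multiple of every other row — this is a multiplication table with the headers hidden.
Row 6 is 48/16 = 3/1 times row 1, so its entry in column 3 is 40 × 3/1 = 120.
Row 5 is 20/16 = 5/4 times row 1, so its entry in column 4 is 8 × 5/4 = 10.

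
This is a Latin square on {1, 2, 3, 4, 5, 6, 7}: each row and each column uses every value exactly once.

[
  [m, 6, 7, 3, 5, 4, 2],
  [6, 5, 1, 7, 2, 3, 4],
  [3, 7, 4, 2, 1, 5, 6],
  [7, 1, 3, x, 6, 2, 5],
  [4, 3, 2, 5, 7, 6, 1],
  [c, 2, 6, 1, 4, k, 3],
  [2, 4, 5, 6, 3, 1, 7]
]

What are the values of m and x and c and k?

Cell (6,6): column 6 already has {1, 2, 3, 4, 5, 6} → 7.
At (row 6, col 1): row 6 already has {1, 2, 3, 4, 6, 7}, so the value is 5.
For row 4, column 4: row 4 already has {1, 2, 3, 5, 6, 7}; that leaves 4.
At (row 1, col 1): row 1 already has {2, 3, 4, 5, 6, 7}, so the value is 1.

m = 1, x = 4, c = 5, k = 7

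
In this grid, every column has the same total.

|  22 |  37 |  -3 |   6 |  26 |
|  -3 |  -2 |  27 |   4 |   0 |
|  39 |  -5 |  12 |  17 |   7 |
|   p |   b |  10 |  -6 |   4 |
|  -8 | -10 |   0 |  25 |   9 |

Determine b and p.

Column 3 sums to 46 and so does column 4; that's the common total.
In column 2 the known cells total 20, leaving 46 − 20 = 26.
In column 1 the known cells total 50, leaving 46 − 50 = -4.

b = 26, p = -4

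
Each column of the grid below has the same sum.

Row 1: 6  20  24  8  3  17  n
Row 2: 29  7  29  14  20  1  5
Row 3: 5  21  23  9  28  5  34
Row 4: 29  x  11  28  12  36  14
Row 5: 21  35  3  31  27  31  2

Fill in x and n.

x = 7, n = 35

Column 1 sums to 90 and so does column 4; that's the common total.
In column 2 the known cells total 83, leaving 90 − 83 = 7.
In column 7 the known cells total 55, leaving 90 − 55 = 35.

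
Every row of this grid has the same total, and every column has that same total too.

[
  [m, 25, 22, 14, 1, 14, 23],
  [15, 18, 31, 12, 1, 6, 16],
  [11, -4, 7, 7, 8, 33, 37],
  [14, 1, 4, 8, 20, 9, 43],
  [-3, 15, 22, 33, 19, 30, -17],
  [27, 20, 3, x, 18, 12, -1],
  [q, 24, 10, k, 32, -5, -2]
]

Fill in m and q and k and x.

m = 0, q = 35, k = 5, x = 20

Rows 2 and 3 both sum to 99, so that's the common total.
Row 6: 27 + 20 + 3 + 18 + 12 − 1 = 79, so its missing entry is 99 − 79 = 20.
Column 4: 14 + 12 + 7 + 8 + 33 + 20 = 94, so its missing entry is 99 − 94 = 5.
Row 7: 24 + 10 + 5 + 32 − 5 − 2 = 64, so its missing entry is 99 − 64 = 35.
Row 1: 25 + 22 + 14 + 1 + 14 + 23 = 99, so its missing entry is 99 − 99 = 0.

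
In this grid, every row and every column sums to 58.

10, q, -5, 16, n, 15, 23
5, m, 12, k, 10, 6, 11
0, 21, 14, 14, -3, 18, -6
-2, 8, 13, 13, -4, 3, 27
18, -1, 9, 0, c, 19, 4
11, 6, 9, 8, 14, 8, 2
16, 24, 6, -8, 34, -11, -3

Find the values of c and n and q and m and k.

c = 9, n = -2, q = 1, m = -1, k = 15

The known cells in row 5 total 49, leaving 58 − 49 = 9 for the blank.
The known cells in column 5 total 60, leaving 58 − 60 = -2 for the blank.
The known cells in row 1 total 57, leaving 58 − 57 = 1 for the blank.
The known cells in column 2 total 59, leaving 58 − 59 = -1 for the blank.
The known cells in row 2 total 43, leaving 58 − 43 = 15 for the blank.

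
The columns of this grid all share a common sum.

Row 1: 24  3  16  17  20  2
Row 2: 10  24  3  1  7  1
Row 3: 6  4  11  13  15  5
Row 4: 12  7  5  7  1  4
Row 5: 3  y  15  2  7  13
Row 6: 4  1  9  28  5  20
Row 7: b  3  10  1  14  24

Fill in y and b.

y = 27, b = 10

Column 4 sums to 69 and so does column 6; that's the common total.
In column 2 the known cells total 42, leaving 69 − 42 = 27.
In column 1 the known cells total 59, leaving 69 − 59 = 10.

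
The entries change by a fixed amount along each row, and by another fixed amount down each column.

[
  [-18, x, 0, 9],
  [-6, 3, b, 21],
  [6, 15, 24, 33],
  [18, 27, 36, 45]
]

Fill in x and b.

x = -9, b = 12

Along each row the entries change by 9 per step; down each column they change by 12.
Row 1: from -18 at column 1, stepping by 9 to column 2 gives -9.
Row 2: from -6 at column 1, stepping by 9 to column 3 gives 12.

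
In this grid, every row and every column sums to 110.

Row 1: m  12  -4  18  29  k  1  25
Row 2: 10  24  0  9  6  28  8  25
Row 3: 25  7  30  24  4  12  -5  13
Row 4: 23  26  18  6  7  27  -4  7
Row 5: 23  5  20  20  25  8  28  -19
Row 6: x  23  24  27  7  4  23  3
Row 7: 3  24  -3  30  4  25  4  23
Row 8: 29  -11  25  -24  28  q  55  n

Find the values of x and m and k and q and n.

The known cells in column 8 total 77, leaving 110 − 77 = 33 for the blank.
The known cells in row 6 total 111, leaving 110 − 111 = -1 for the blank.
The known cells in column 1 total 112, leaving 110 − 112 = -2 for the blank.
The known cells in row 1 total 79, leaving 110 − 79 = 31 for the blank.
The known cells in row 8 total 135, leaving 110 − 135 = -25 for the blank.

x = -1, m = -2, k = 31, q = -25, n = 33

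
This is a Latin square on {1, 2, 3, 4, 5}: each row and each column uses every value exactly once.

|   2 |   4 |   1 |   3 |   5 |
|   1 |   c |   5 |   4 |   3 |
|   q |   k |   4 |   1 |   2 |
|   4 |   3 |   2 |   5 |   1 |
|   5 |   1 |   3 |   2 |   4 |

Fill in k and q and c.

k = 5, q = 3, c = 2

At (row 2, col 2): row 2 already has {1, 3, 4, 5}, so the value is 2.
Cell (3,1): column 1 already has {1, 2, 4, 5} → 3.
At (row 3, col 2): row 3 already has {1, 2, 3, 4}, so the value is 5.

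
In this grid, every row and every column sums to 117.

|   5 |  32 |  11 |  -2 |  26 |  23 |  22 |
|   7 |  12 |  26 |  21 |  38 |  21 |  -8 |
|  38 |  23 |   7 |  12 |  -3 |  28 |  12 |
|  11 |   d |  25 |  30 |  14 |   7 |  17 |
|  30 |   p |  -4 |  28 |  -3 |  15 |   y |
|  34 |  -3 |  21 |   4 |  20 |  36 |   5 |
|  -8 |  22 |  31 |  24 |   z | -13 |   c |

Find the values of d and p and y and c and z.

Row 4: 11 + 25 + 30 + 14 + 7 + 17 = 104, so its missing entry is 117 − 104 = 13.
Column 5: 26 + 38 − 3 + 14 − 3 + 20 = 92, so its missing entry is 117 − 92 = 25.
Row 7: -8 + 22 + 31 + 24 + 25 − 13 = 81, so its missing entry is 117 − 81 = 36.
Column 7: 22 − 8 + 12 + 17 + 5 + 36 = 84, so its missing entry is 117 − 84 = 33.
Row 5: 30 − 4 + 28 − 3 + 15 + 33 = 99, so its missing entry is 117 − 99 = 18.

d = 13, p = 18, y = 33, c = 36, z = 25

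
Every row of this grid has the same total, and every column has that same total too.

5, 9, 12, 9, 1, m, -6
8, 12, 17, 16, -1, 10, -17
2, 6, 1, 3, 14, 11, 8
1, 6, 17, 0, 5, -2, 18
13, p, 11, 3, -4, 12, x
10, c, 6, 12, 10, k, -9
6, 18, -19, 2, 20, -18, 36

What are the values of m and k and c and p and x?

Rows 2 and 3 both sum to 45, so that's the common total.
Column 7: -6 − 17 + 8 + 18 − 9 + 36 = 30, so its missing entry is 45 − 30 = 15.
Row 1: 5 + 9 + 12 + 9 + 1 − 6 = 30, so its missing entry is 45 − 30 = 15.
Column 6: 15 + 10 + 11 − 2 + 12 − 18 = 28, so its missing entry is 45 − 28 = 17.
Row 6: 10 + 6 + 12 + 10 + 17 − 9 = 46, so its missing entry is 45 − 46 = -1.
Row 5: 13 + 11 + 3 − 4 + 12 + 15 = 50, so its missing entry is 45 − 50 = -5.

m = 15, k = 17, c = -1, p = -5, x = 15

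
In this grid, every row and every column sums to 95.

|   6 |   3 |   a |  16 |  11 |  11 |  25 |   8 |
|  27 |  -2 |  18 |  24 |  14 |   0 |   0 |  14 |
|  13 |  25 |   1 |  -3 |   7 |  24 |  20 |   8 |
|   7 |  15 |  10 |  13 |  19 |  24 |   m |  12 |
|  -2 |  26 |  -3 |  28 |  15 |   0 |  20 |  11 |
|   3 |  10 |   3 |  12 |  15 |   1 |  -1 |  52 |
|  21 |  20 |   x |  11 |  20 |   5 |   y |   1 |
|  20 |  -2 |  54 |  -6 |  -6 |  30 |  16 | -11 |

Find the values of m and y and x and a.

The known cells in row 1 total 80, leaving 95 − 80 = 15 for the blank.
The known cells in column 3 total 98, leaving 95 − 98 = -3 for the blank.
The known cells in row 7 total 75, leaving 95 − 75 = 20 for the blank.
The known cells in row 4 total 100, leaving 95 − 100 = -5 for the blank.

m = -5, y = 20, x = -3, a = 15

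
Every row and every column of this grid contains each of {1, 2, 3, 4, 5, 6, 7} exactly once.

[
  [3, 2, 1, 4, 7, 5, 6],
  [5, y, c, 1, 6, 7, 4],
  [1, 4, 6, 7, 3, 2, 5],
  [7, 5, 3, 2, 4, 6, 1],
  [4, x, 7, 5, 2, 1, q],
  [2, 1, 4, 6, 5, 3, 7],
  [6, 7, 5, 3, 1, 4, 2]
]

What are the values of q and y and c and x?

At (row 2, col 3): column 3 already has {1, 3, 4, 5, 6, 7}, so the value is 2.
At (row 2, col 2): row 2 already has {1, 2, 4, 5, 6, 7}, so the value is 3.
At (row 5, col 7): column 7 already has {1, 2, 4, 5, 6, 7}, so the value is 3.
Cell (5,2): row 5 already has {1, 2, 3, 4, 5, 7} → 6.

q = 3, y = 3, c = 2, x = 6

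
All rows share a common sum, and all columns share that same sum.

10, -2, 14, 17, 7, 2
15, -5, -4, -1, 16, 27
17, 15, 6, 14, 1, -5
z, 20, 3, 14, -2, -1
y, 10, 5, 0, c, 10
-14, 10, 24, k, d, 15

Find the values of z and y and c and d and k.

z = 14, y = 6, c = 17, d = 9, k = 4

Rows 1 and 2 both sum to 48, so that's the common total.
The known cells in row 4 total 34, leaving 48 − 34 = 14 for the blank.
The known cells in column 1 total 42, leaving 48 − 42 = 6 for the blank.
The known cells in row 5 total 31, leaving 48 − 31 = 17 for the blank.
The known cells in column 5 total 39, leaving 48 − 39 = 9 for the blank.
The known cells in row 6 total 44, leaving 48 − 44 = 4 for the blank.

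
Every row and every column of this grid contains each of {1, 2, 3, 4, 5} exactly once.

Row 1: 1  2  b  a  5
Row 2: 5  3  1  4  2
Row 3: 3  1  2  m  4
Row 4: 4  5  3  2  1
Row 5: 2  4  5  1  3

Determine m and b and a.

m = 5, b = 4, a = 3

For row 3, column 4: row 3 already has {1, 2, 3, 4}; that leaves 5.
For row 1, column 3: column 3 already has {1, 2, 3, 5}; that leaves 4.
For row 1, column 4: row 1 already has {1, 2, 4, 5}; that leaves 3.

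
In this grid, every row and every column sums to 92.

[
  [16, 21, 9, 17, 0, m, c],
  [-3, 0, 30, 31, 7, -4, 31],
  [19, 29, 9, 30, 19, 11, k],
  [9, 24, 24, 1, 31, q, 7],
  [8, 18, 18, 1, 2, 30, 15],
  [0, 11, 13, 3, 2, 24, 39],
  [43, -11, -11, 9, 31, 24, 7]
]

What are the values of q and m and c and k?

q = -4, m = 11, c = 18, k = -25

Row 3 has 19 + 29 + 9 + 30 + 19 + 11 = 117; the blank must be 92 − 117 = -25.
Column 7 has 31 − 25 + 7 + 15 + 39 + 7 = 74; the blank must be 92 − 74 = 18.
Row 4 has 9 + 24 + 24 + 1 + 31 + 7 = 96; the blank must be 92 − 96 = -4.
Row 1 has 16 + 21 + 9 + 17 + 0 + 18 = 81; the blank must be 92 − 81 = 11.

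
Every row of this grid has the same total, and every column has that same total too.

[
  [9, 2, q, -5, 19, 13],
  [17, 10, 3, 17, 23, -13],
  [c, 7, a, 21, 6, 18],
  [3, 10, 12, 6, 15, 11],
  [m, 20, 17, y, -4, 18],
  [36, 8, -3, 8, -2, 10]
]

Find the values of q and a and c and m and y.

Rows 2 and 4 both sum to 57, so that's the common total.
Column 4: -5 + 17 + 21 + 6 + 8 = 47, so its missing entry is 57 − 47 = 10.
Row 5: 20 + 17 + 10 − 4 + 18 = 61, so its missing entry is 57 − 61 = -4.
Column 1: 9 + 17 + 3 − 4 + 36 = 61, so its missing entry is 57 − 61 = -4.
Row 1: 9 + 2 − 5 + 19 + 13 = 38, so its missing entry is 57 − 38 = 19.
Row 3: -4 + 7 + 21 + 6 + 18 = 48, so its missing entry is 57 − 48 = 9.

q = 19, a = 9, c = -4, m = -4, y = 10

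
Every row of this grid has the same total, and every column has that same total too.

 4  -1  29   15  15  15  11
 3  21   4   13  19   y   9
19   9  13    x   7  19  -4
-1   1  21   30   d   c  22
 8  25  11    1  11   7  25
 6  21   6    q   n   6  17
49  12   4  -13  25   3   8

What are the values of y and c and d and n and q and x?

Rows 1 and 5 both sum to 88, so that's the common total.
The known cells in row 2 total 69, leaving 88 − 69 = 19 for the blank.
The known cells in row 3 total 63, leaving 88 − 63 = 25 for the blank.
The known cells in column 4 total 71, leaving 88 − 71 = 17 for the blank.
The known cells in row 6 total 73, leaving 88 − 73 = 15 for the blank.
The known cells in column 5 total 92, leaving 88 − 92 = -4 for the blank.
The known cells in row 4 total 69, leaving 88 − 69 = 19 for the blank.

y = 19, c = 19, d = -4, n = 15, q = 17, x = 25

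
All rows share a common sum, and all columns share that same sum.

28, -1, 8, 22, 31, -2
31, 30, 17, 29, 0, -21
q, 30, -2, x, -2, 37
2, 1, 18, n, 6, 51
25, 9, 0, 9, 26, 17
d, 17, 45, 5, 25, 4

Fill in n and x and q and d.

n = 8, x = 13, q = 10, d = -10

Rows 1 and 2 both sum to 86, so that's the common total.
Row 6 has 17 + 45 + 5 + 25 + 4 = 96; the blank must be 86 − 96 = -10.
Row 4 has 2 + 1 + 18 + 6 + 51 = 78; the blank must be 86 − 78 = 8.
Column 4 has 22 + 29 + 8 + 9 + 5 = 73; the blank must be 86 − 73 = 13.
Row 3 has 30 − 2 + 13 − 2 + 37 = 76; the blank must be 86 − 76 = 10.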